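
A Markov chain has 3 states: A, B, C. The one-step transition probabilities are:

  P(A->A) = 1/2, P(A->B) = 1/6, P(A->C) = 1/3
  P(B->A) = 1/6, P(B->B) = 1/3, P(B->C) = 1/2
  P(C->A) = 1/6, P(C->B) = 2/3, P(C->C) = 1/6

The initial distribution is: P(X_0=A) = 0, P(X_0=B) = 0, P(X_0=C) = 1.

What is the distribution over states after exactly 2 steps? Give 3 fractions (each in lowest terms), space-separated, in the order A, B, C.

Answer: 2/9 13/36 5/12

Derivation:
Propagating the distribution step by step (d_{t+1} = d_t * P):
d_0 = (A=0, B=0, C=1)
  d_1[A] = 0*1/2 + 0*1/6 + 1*1/6 = 1/6
  d_1[B] = 0*1/6 + 0*1/3 + 1*2/3 = 2/3
  d_1[C] = 0*1/3 + 0*1/2 + 1*1/6 = 1/6
d_1 = (A=1/6, B=2/3, C=1/6)
  d_2[A] = 1/6*1/2 + 2/3*1/6 + 1/6*1/6 = 2/9
  d_2[B] = 1/6*1/6 + 2/3*1/3 + 1/6*2/3 = 13/36
  d_2[C] = 1/6*1/3 + 2/3*1/2 + 1/6*1/6 = 5/12
d_2 = (A=2/9, B=13/36, C=5/12)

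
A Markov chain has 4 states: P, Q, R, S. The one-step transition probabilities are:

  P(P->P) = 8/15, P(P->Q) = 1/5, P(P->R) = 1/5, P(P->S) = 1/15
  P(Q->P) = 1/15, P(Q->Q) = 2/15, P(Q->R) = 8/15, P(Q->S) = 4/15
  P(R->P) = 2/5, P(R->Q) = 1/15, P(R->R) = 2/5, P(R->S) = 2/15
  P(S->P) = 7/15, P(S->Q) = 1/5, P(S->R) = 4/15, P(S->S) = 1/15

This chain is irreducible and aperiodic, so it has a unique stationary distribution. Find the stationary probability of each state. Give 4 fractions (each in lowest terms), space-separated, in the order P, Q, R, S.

The stationary distribution satisfies pi = pi * P, i.e.:
  pi_P = 8/15*pi_P + 1/15*pi_Q + 2/5*pi_R + 7/15*pi_S
  pi_Q = 1/5*pi_P + 2/15*pi_Q + 1/15*pi_R + 1/5*pi_S
  pi_R = 1/5*pi_P + 8/15*pi_Q + 2/5*pi_R + 4/15*pi_S
  pi_S = 1/15*pi_P + 4/15*pi_Q + 2/15*pi_R + 1/15*pi_S
with normalization: pi_P + pi_Q + pi_R + pi_S = 1.

Using the first 3 balance equations plus normalization, the linear system A*pi = b is:
  [-7/15, 1/15, 2/5, 7/15] . pi = 0
  [1/5, -13/15, 1/15, 1/5] . pi = 0
  [1/5, 8/15, -3/5, 4/15] . pi = 0
  [1, 1, 1, 1] . pi = 1

Solving yields:
  pi_P = 125/302
  pi_Q = 89/604
  pi_R = 97/302
  pi_S = 71/604

Verification (pi * P):
  125/302*8/15 + 89/604*1/15 + 97/302*2/5 + 71/604*7/15 = 125/302 = pi_P  (ok)
  125/302*1/5 + 89/604*2/15 + 97/302*1/15 + 71/604*1/5 = 89/604 = pi_Q  (ok)
  125/302*1/5 + 89/604*8/15 + 97/302*2/5 + 71/604*4/15 = 97/302 = pi_R  (ok)
  125/302*1/15 + 89/604*4/15 + 97/302*2/15 + 71/604*1/15 = 71/604 = pi_S  (ok)

Answer: 125/302 89/604 97/302 71/604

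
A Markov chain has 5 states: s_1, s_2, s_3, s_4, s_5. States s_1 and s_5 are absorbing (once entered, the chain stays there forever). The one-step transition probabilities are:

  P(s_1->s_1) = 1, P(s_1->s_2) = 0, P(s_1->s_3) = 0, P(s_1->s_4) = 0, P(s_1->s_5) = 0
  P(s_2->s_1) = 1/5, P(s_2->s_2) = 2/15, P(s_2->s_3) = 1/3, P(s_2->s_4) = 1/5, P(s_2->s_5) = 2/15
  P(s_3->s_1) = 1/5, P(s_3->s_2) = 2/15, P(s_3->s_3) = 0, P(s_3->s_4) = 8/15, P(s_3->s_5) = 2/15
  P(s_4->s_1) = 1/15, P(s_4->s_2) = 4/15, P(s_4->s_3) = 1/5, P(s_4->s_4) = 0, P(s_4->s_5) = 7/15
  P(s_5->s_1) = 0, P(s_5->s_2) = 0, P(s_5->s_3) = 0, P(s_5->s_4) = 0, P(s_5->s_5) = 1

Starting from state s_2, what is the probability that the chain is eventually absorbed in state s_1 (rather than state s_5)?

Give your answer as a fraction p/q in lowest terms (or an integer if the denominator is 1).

Answer: 188/421

Derivation:
Let a_i = P(absorbed in s_1 | start in state i).
Boundary conditions: a_s_1 = 1, a_s_5 = 0.
For each transient state i, a_i = sum_j P(i->j) * a_j:
  a_s_2 = 1/5*a_s_1 + 2/15*a_s_2 + 1/3*a_s_3 + 1/5*a_s_4 + 2/15*a_s_5
  a_s_3 = 1/5*a_s_1 + 2/15*a_s_2 + 0*a_s_3 + 8/15*a_s_4 + 2/15*a_s_5
  a_s_4 = 1/15*a_s_1 + 4/15*a_s_2 + 1/5*a_s_3 + 0*a_s_4 + 7/15*a_s_5

Substituting a_s_1 = 1 and a_s_5 = 0, rearrange to (I - Q) a = r where r[i] = P(i -> s_1):
  [13/15, -1/3, -1/5] . (a_s_2, a_s_3, a_s_4) = 1/5
  [-2/15, 1, -8/15] . (a_s_2, a_s_3, a_s_4) = 1/5
  [-4/15, -1/5, 1] . (a_s_2, a_s_3, a_s_4) = 1/15

Solving yields:
  a_s_2 = 188/421
  a_s_3 = 169/421
  a_s_4 = 112/421

Starting state is s_2, so the absorption probability is a_s_2 = 188/421.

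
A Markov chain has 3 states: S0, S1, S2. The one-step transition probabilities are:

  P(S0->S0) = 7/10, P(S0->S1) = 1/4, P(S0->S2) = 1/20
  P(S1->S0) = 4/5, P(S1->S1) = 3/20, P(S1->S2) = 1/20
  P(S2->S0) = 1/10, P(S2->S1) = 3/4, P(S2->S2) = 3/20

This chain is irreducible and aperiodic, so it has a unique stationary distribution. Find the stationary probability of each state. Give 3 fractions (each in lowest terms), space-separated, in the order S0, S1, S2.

Answer: 137/198 25/99 1/18

Derivation:
The stationary distribution satisfies pi = pi * P, i.e.:
  pi_S0 = 7/10*pi_S0 + 4/5*pi_S1 + 1/10*pi_S2
  pi_S1 = 1/4*pi_S0 + 3/20*pi_S1 + 3/4*pi_S2
  pi_S2 = 1/20*pi_S0 + 1/20*pi_S1 + 3/20*pi_S2
with normalization: pi_S0 + pi_S1 + pi_S2 = 1.

Using the first 2 balance equations plus normalization, the linear system A*pi = b is:
  [-3/10, 4/5, 1/10] . pi = 0
  [1/4, -17/20, 3/4] . pi = 0
  [1, 1, 1] . pi = 1

Solving yields:
  pi_S0 = 137/198
  pi_S1 = 25/99
  pi_S2 = 1/18

Verification (pi * P):
  137/198*7/10 + 25/99*4/5 + 1/18*1/10 = 137/198 = pi_S0  (ok)
  137/198*1/4 + 25/99*3/20 + 1/18*3/4 = 25/99 = pi_S1  (ok)
  137/198*1/20 + 25/99*1/20 + 1/18*3/20 = 1/18 = pi_S2  (ok)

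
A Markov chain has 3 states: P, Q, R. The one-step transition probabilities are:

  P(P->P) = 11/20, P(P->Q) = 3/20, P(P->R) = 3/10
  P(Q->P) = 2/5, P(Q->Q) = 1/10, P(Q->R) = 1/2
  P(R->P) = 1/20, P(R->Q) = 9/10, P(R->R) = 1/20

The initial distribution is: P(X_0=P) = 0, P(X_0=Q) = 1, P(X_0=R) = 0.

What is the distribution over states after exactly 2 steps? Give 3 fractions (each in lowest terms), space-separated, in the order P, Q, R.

Propagating the distribution step by step (d_{t+1} = d_t * P):
d_0 = (P=0, Q=1, R=0)
  d_1[P] = 0*11/20 + 1*2/5 + 0*1/20 = 2/5
  d_1[Q] = 0*3/20 + 1*1/10 + 0*9/10 = 1/10
  d_1[R] = 0*3/10 + 1*1/2 + 0*1/20 = 1/2
d_1 = (P=2/5, Q=1/10, R=1/2)
  d_2[P] = 2/5*11/20 + 1/10*2/5 + 1/2*1/20 = 57/200
  d_2[Q] = 2/5*3/20 + 1/10*1/10 + 1/2*9/10 = 13/25
  d_2[R] = 2/5*3/10 + 1/10*1/2 + 1/2*1/20 = 39/200
d_2 = (P=57/200, Q=13/25, R=39/200)

Answer: 57/200 13/25 39/200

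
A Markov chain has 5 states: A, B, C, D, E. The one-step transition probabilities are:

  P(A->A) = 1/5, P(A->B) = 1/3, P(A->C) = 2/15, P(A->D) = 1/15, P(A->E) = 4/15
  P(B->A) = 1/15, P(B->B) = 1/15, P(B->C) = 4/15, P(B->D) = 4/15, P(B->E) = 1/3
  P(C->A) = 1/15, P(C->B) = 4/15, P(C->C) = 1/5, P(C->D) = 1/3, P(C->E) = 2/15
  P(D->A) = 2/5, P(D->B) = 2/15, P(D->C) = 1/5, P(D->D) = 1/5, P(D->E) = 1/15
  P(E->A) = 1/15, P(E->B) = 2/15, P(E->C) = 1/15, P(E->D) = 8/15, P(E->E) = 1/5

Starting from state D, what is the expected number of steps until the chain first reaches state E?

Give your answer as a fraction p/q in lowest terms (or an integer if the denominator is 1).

Answer: 7390/1301

Derivation:
Let h_i = expected steps to first reach E from state i.
Boundary: h_E = 0.
First-step equations for the other states:
  h_A = 1 + 1/5*h_A + 1/3*h_B + 2/15*h_C + 1/15*h_D + 4/15*h_E
  h_B = 1 + 1/15*h_A + 1/15*h_B + 4/15*h_C + 4/15*h_D + 1/3*h_E
  h_C = 1 + 1/15*h_A + 4/15*h_B + 1/5*h_C + 1/3*h_D + 2/15*h_E
  h_D = 1 + 2/5*h_A + 2/15*h_B + 1/5*h_C + 1/5*h_D + 1/15*h_E

Substituting h_E = 0 and rearranging gives the linear system (I - Q) h = 1:
  [4/5, -1/3, -2/15, -1/15] . (h_A, h_B, h_C, h_D) = 1
  [-1/15, 14/15, -4/15, -4/15] . (h_A, h_B, h_C, h_D) = 1
  [-1/15, -4/15, 4/5, -1/3] . (h_A, h_B, h_C, h_D) = 1
  [-2/5, -2/15, -1/5, 4/5] . (h_A, h_B, h_C, h_D) = 1

Solving yields:
  h_A = 5935/1301
  h_B = 5985/1301
  h_C = 7195/1301
  h_D = 7390/1301

Starting state is D, so the expected hitting time is h_D = 7390/1301.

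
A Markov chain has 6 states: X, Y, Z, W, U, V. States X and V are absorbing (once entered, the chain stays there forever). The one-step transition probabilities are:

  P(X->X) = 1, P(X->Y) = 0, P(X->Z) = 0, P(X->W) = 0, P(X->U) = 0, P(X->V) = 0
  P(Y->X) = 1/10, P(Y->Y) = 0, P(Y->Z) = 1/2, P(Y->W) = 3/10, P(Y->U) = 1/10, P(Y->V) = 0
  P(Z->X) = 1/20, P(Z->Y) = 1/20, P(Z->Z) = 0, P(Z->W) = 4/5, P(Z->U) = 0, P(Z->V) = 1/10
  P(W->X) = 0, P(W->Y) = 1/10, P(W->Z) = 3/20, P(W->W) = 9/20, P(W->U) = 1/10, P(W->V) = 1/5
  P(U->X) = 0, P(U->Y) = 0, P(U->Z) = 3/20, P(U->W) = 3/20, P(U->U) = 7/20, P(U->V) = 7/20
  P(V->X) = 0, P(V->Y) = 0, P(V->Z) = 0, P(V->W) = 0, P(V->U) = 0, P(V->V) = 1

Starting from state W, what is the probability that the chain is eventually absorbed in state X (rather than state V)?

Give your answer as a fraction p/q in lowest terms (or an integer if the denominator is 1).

Answer: 1151/15482

Derivation:
Let a_i = P(absorbed in X | start in state i).
Boundary conditions: a_X = 1, a_V = 0.
For each transient state i, a_i = sum_j P(i->j) * a_j:
  a_Y = 1/10*a_X + 0*a_Y + 1/2*a_Z + 3/10*a_W + 1/10*a_U + 0*a_V
  a_Z = 1/20*a_X + 1/20*a_Y + 0*a_Z + 4/5*a_W + 0*a_U + 1/10*a_V
  a_W = 0*a_X + 1/10*a_Y + 3/20*a_Z + 9/20*a_W + 1/10*a_U + 1/5*a_V
  a_U = 0*a_X + 0*a_Y + 3/20*a_Z + 3/20*a_W + 7/20*a_U + 7/20*a_V

Substituting a_X = 1 and a_V = 0, rearrange to (I - Q) a = r where r[i] = P(i -> X):
  [1, -1/2, -3/10, -1/10] . (a_Y, a_Z, a_W, a_U) = 1/10
  [-1/20, 1, -4/5, 0] . (a_Y, a_Z, a_W, a_U) = 1/20
  [-1/10, -3/20, 11/20, -1/10] . (a_Y, a_Z, a_W, a_U) = 0
  [0, -3/20, -3/20, 13/20] . (a_Y, a_Z, a_W, a_U) = 0

Solving yields:
  a_Y = 1441/7741
  a_Z = 1839/15482
  a_W = 1151/15482
  a_U = 345/7741

Starting state is W, so the absorption probability is a_W = 1151/15482.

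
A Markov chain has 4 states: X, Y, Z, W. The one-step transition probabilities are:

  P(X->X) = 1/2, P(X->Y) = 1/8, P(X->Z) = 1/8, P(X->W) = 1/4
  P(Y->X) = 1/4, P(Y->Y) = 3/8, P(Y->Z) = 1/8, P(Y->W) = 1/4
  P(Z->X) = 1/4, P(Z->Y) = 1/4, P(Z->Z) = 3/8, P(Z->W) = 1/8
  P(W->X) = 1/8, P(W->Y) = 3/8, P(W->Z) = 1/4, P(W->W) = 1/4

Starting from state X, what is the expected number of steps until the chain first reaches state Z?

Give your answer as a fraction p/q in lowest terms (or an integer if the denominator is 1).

Let h_i = expected steps to first reach Z from state i.
Boundary: h_Z = 0.
First-step equations for the other states:
  h_X = 1 + 1/2*h_X + 1/8*h_Y + 1/8*h_Z + 1/4*h_W
  h_Y = 1 + 1/4*h_X + 3/8*h_Y + 1/8*h_Z + 1/4*h_W
  h_W = 1 + 1/8*h_X + 3/8*h_Y + 1/4*h_Z + 1/4*h_W

Substituting h_Z = 0 and rearranging gives the linear system (I - Q) h = 1:
  [1/2, -1/8, -1/4] . (h_X, h_Y, h_W) = 1
  [-1/4, 5/8, -1/4] . (h_X, h_Y, h_W) = 1
  [-1/8, -3/8, 3/4] . (h_X, h_Y, h_W) = 1

Solving yields:
  h_X = 32/5
  h_Y = 32/5
  h_W = 28/5

Starting state is X, so the expected hitting time is h_X = 32/5.

Answer: 32/5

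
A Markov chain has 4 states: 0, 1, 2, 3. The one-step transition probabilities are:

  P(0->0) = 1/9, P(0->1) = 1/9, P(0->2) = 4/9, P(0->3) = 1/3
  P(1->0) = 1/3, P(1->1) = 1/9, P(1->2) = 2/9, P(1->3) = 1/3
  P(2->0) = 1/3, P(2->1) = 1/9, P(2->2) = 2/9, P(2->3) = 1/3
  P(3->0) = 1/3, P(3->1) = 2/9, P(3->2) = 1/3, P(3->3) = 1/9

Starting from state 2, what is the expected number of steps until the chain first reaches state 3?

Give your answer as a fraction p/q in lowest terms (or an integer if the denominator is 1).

Answer: 3

Derivation:
Let h_i = expected steps to first reach 3 from state i.
Boundary: h_3 = 0.
First-step equations for the other states:
  h_0 = 1 + 1/9*h_0 + 1/9*h_1 + 4/9*h_2 + 1/3*h_3
  h_1 = 1 + 1/3*h_0 + 1/9*h_1 + 2/9*h_2 + 1/3*h_3
  h_2 = 1 + 1/3*h_0 + 1/9*h_1 + 2/9*h_2 + 1/3*h_3

Substituting h_3 = 0 and rearranging gives the linear system (I - Q) h = 1:
  [8/9, -1/9, -4/9] . (h_0, h_1, h_2) = 1
  [-1/3, 8/9, -2/9] . (h_0, h_1, h_2) = 1
  [-1/3, -1/9, 7/9] . (h_0, h_1, h_2) = 1

Solving yields:
  h_0 = 3
  h_1 = 3
  h_2 = 3

Starting state is 2, so the expected hitting time is h_2 = 3.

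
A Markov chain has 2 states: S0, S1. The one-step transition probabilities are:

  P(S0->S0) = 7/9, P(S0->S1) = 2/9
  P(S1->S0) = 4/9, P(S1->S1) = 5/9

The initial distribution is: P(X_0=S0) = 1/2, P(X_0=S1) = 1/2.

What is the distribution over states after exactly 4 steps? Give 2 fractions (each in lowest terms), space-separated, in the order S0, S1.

Propagating the distribution step by step (d_{t+1} = d_t * P):
d_0 = (S0=1/2, S1=1/2)
  d_1[S0] = 1/2*7/9 + 1/2*4/9 = 11/18
  d_1[S1] = 1/2*2/9 + 1/2*5/9 = 7/18
d_1 = (S0=11/18, S1=7/18)
  d_2[S0] = 11/18*7/9 + 7/18*4/9 = 35/54
  d_2[S1] = 11/18*2/9 + 7/18*5/9 = 19/54
d_2 = (S0=35/54, S1=19/54)
  d_3[S0] = 35/54*7/9 + 19/54*4/9 = 107/162
  d_3[S1] = 35/54*2/9 + 19/54*5/9 = 55/162
d_3 = (S0=107/162, S1=55/162)
  d_4[S0] = 107/162*7/9 + 55/162*4/9 = 323/486
  d_4[S1] = 107/162*2/9 + 55/162*5/9 = 163/486
d_4 = (S0=323/486, S1=163/486)

Answer: 323/486 163/486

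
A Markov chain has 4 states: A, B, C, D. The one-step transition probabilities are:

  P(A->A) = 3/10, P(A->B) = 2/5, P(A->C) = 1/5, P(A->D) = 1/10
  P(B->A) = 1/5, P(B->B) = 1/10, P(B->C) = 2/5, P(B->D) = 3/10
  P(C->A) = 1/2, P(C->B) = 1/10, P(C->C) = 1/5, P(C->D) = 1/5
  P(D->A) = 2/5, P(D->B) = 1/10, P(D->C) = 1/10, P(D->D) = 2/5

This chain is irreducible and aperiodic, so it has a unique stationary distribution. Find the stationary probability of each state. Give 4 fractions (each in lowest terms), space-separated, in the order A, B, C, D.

Answer: 71/205 209/1025 223/1025 238/1025

Derivation:
The stationary distribution satisfies pi = pi * P, i.e.:
  pi_A = 3/10*pi_A + 1/5*pi_B + 1/2*pi_C + 2/5*pi_D
  pi_B = 2/5*pi_A + 1/10*pi_B + 1/10*pi_C + 1/10*pi_D
  pi_C = 1/5*pi_A + 2/5*pi_B + 1/5*pi_C + 1/10*pi_D
  pi_D = 1/10*pi_A + 3/10*pi_B + 1/5*pi_C + 2/5*pi_D
with normalization: pi_A + pi_B + pi_C + pi_D = 1.

Using the first 3 balance equations plus normalization, the linear system A*pi = b is:
  [-7/10, 1/5, 1/2, 2/5] . pi = 0
  [2/5, -9/10, 1/10, 1/10] . pi = 0
  [1/5, 2/5, -4/5, 1/10] . pi = 0
  [1, 1, 1, 1] . pi = 1

Solving yields:
  pi_A = 71/205
  pi_B = 209/1025
  pi_C = 223/1025
  pi_D = 238/1025

Verification (pi * P):
  71/205*3/10 + 209/1025*1/5 + 223/1025*1/2 + 238/1025*2/5 = 71/205 = pi_A  (ok)
  71/205*2/5 + 209/1025*1/10 + 223/1025*1/10 + 238/1025*1/10 = 209/1025 = pi_B  (ok)
  71/205*1/5 + 209/1025*2/5 + 223/1025*1/5 + 238/1025*1/10 = 223/1025 = pi_C  (ok)
  71/205*1/10 + 209/1025*3/10 + 223/1025*1/5 + 238/1025*2/5 = 238/1025 = pi_D  (ok)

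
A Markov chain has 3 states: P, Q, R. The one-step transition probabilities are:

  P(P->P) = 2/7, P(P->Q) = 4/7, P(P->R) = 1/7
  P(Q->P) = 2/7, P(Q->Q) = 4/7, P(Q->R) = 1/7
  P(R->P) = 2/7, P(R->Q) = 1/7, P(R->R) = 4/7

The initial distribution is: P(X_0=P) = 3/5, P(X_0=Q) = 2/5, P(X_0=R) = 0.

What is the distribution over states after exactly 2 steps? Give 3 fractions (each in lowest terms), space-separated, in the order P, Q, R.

Propagating the distribution step by step (d_{t+1} = d_t * P):
d_0 = (P=3/5, Q=2/5, R=0)
  d_1[P] = 3/5*2/7 + 2/5*2/7 + 0*2/7 = 2/7
  d_1[Q] = 3/5*4/7 + 2/5*4/7 + 0*1/7 = 4/7
  d_1[R] = 3/5*1/7 + 2/5*1/7 + 0*4/7 = 1/7
d_1 = (P=2/7, Q=4/7, R=1/7)
  d_2[P] = 2/7*2/7 + 4/7*2/7 + 1/7*2/7 = 2/7
  d_2[Q] = 2/7*4/7 + 4/7*4/7 + 1/7*1/7 = 25/49
  d_2[R] = 2/7*1/7 + 4/7*1/7 + 1/7*4/7 = 10/49
d_2 = (P=2/7, Q=25/49, R=10/49)

Answer: 2/7 25/49 10/49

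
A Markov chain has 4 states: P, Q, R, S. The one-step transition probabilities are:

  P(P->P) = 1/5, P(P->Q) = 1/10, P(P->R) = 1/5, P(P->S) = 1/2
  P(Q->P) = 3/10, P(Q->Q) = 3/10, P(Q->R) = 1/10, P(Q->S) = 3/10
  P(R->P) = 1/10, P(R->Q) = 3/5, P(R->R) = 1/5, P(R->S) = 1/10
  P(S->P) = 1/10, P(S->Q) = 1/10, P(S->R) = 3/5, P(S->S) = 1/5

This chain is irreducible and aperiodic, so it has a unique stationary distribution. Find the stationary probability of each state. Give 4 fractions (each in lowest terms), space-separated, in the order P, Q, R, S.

The stationary distribution satisfies pi = pi * P, i.e.:
  pi_P = 1/5*pi_P + 3/10*pi_Q + 1/10*pi_R + 1/10*pi_S
  pi_Q = 1/10*pi_P + 3/10*pi_Q + 3/5*pi_R + 1/10*pi_S
  pi_R = 1/5*pi_P + 1/10*pi_Q + 1/5*pi_R + 3/5*pi_S
  pi_S = 1/2*pi_P + 3/10*pi_Q + 1/10*pi_R + 1/5*pi_S
with normalization: pi_P + pi_Q + pi_R + pi_S = 1.

Using the first 3 balance equations plus normalization, the linear system A*pi = b is:
  [-4/5, 3/10, 1/10, 1/10] . pi = 0
  [1/10, -7/10, 3/5, 1/10] . pi = 0
  [1/5, 1/10, -4/5, 3/5] . pi = 0
  [1, 1, 1, 1] . pi = 1

Solving yields:
  pi_P = 225/1273
  pi_Q = 376/1273
  pi_R = 347/1273
  pi_S = 325/1273

Verification (pi * P):
  225/1273*1/5 + 376/1273*3/10 + 347/1273*1/10 + 325/1273*1/10 = 225/1273 = pi_P  (ok)
  225/1273*1/10 + 376/1273*3/10 + 347/1273*3/5 + 325/1273*1/10 = 376/1273 = pi_Q  (ok)
  225/1273*1/5 + 376/1273*1/10 + 347/1273*1/5 + 325/1273*3/5 = 347/1273 = pi_R  (ok)
  225/1273*1/2 + 376/1273*3/10 + 347/1273*1/10 + 325/1273*1/5 = 325/1273 = pi_S  (ok)

Answer: 225/1273 376/1273 347/1273 325/1273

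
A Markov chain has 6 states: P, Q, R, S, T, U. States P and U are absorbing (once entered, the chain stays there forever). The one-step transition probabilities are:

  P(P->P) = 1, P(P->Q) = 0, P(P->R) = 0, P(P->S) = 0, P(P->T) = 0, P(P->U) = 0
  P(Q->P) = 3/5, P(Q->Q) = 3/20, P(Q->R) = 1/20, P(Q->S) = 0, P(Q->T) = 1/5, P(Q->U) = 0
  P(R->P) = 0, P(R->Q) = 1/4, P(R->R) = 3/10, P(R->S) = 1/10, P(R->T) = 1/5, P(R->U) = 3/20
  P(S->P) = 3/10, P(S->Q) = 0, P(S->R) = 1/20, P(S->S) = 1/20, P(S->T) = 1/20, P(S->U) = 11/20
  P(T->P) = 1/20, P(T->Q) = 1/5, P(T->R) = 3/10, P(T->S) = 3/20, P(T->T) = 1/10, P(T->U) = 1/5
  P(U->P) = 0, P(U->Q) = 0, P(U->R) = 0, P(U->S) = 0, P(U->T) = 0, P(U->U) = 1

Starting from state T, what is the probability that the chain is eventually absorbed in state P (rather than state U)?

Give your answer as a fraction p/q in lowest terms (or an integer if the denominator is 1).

Answer: 29551/63339

Derivation:
Let a_i = P(absorbed in P | start in state i).
Boundary conditions: a_P = 1, a_U = 0.
For each transient state i, a_i = sum_j P(i->j) * a_j:
  a_Q = 3/5*a_P + 3/20*a_Q + 1/20*a_R + 0*a_S + 1/5*a_T + 0*a_U
  a_R = 0*a_P + 1/4*a_Q + 3/10*a_R + 1/10*a_S + 1/5*a_T + 3/20*a_U
  a_S = 3/10*a_P + 0*a_Q + 1/20*a_R + 1/20*a_S + 1/20*a_T + 11/20*a_U
  a_T = 1/20*a_P + 1/5*a_Q + 3/10*a_R + 3/20*a_S + 1/10*a_T + 1/5*a_U

Substituting a_P = 1 and a_U = 0, rearrange to (I - Q) a = r where r[i] = P(i -> P):
  [17/20, -1/20, 0, -1/5] . (a_Q, a_R, a_S, a_T) = 3/5
  [-1/4, 7/10, -1/10, -1/5] . (a_Q, a_R, a_S, a_T) = 0
  [0, -1/20, 19/20, -1/20] . (a_Q, a_R, a_S, a_T) = 3/10
  [-1/5, -3/10, -3/20, 9/10] . (a_Q, a_R, a_S, a_T) = 1/20

Solving yields:
  a_Q = 17826/21113
  a_R = 30854/63339
  a_S = 7727/21113
  a_T = 29551/63339

Starting state is T, so the absorption probability is a_T = 29551/63339.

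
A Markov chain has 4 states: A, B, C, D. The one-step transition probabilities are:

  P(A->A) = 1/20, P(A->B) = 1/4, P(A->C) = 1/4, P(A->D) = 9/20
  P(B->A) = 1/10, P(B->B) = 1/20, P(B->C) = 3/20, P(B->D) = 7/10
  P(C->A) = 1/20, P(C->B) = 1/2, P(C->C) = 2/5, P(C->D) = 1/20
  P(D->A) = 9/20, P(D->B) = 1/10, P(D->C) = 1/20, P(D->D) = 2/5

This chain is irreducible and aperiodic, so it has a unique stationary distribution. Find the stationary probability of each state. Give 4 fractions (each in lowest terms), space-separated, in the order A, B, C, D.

The stationary distribution satisfies pi = pi * P, i.e.:
  pi_A = 1/20*pi_A + 1/10*pi_B + 1/20*pi_C + 9/20*pi_D
  pi_B = 1/4*pi_A + 1/20*pi_B + 1/2*pi_C + 1/10*pi_D
  pi_C = 1/4*pi_A + 3/20*pi_B + 2/5*pi_C + 1/20*pi_D
  pi_D = 9/20*pi_A + 7/10*pi_B + 1/20*pi_C + 2/5*pi_D
with normalization: pi_A + pi_B + pi_C + pi_D = 1.

Using the first 3 balance equations plus normalization, the linear system A*pi = b is:
  [-19/20, 1/10, 1/20, 9/20] . pi = 0
  [1/4, -19/20, 1/2, 1/10] . pi = 0
  [1/4, 3/20, -3/5, 1/20] . pi = 0
  [1, 1, 1, 1] . pi = 1

Solving yields:
  pi_A = 1875/8413
  pi_B = 1631/8413
  pi_C = 1475/8413
  pi_D = 3432/8413

Verification (pi * P):
  1875/8413*1/20 + 1631/8413*1/10 + 1475/8413*1/20 + 3432/8413*9/20 = 1875/8413 = pi_A  (ok)
  1875/8413*1/4 + 1631/8413*1/20 + 1475/8413*1/2 + 3432/8413*1/10 = 1631/8413 = pi_B  (ok)
  1875/8413*1/4 + 1631/8413*3/20 + 1475/8413*2/5 + 3432/8413*1/20 = 1475/8413 = pi_C  (ok)
  1875/8413*9/20 + 1631/8413*7/10 + 1475/8413*1/20 + 3432/8413*2/5 = 3432/8413 = pi_D  (ok)

Answer: 1875/8413 1631/8413 1475/8413 3432/8413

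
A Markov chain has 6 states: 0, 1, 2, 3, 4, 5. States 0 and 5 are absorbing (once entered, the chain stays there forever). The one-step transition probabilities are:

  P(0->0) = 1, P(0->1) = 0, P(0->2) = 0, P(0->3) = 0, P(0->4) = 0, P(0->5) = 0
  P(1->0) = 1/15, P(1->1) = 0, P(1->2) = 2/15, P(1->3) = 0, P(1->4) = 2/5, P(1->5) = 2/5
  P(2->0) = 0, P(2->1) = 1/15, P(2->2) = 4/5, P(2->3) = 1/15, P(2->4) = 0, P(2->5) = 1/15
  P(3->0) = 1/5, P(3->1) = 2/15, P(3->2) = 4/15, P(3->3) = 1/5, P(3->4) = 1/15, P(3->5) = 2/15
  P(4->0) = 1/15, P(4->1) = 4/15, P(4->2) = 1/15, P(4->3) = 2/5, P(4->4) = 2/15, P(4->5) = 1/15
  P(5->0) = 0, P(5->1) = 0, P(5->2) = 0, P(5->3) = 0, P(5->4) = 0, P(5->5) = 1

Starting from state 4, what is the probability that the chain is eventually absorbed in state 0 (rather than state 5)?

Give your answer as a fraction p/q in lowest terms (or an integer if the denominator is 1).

Let a_i = P(absorbed in 0 | start in state i).
Boundary conditions: a_0 = 1, a_5 = 0.
For each transient state i, a_i = sum_j P(i->j) * a_j:
  a_1 = 1/15*a_0 + 0*a_1 + 2/15*a_2 + 0*a_3 + 2/5*a_4 + 2/5*a_5
  a_2 = 0*a_0 + 1/15*a_1 + 4/5*a_2 + 1/15*a_3 + 0*a_4 + 1/15*a_5
  a_3 = 1/5*a_0 + 2/15*a_1 + 4/15*a_2 + 1/5*a_3 + 1/15*a_4 + 2/15*a_5
  a_4 = 1/15*a_0 + 4/15*a_1 + 1/15*a_2 + 2/5*a_3 + 2/15*a_4 + 1/15*a_5

Substituting a_0 = 1 and a_5 = 0, rearrange to (I - Q) a = r where r[i] = P(i -> 0):
  [1, -2/15, 0, -2/5] . (a_1, a_2, a_3, a_4) = 1/15
  [-1/15, 1/5, -1/15, 0] . (a_1, a_2, a_3, a_4) = 0
  [-2/15, -4/15, 4/5, -1/15] . (a_1, a_2, a_3, a_4) = 1/5
  [-4/15, -1/15, -2/5, 13/15] . (a_1, a_2, a_3, a_4) = 1/15

Solving yields:
  a_1 = 337/1461
  a_2 = 100/487
  a_3 = 563/1461
  a_4 = 499/1461

Starting state is 4, so the absorption probability is a_4 = 499/1461.

Answer: 499/1461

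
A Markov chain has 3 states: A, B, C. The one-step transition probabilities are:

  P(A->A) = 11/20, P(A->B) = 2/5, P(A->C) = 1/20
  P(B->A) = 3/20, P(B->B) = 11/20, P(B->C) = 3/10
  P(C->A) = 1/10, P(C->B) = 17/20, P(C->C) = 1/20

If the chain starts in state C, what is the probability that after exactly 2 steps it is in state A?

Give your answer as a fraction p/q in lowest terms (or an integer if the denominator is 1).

Computing P^2 by repeated multiplication:
P^1 =
  A: [11/20, 2/5, 1/20]
  B: [3/20, 11/20, 3/10]
  C: [1/10, 17/20, 1/20]
P^2 =
  A: [147/400, 193/400, 3/20]
  B: [39/200, 247/400, 3/16]
  C: [3/16, 11/20, 21/80]

(P^2)[C -> A] = 3/16

Answer: 3/16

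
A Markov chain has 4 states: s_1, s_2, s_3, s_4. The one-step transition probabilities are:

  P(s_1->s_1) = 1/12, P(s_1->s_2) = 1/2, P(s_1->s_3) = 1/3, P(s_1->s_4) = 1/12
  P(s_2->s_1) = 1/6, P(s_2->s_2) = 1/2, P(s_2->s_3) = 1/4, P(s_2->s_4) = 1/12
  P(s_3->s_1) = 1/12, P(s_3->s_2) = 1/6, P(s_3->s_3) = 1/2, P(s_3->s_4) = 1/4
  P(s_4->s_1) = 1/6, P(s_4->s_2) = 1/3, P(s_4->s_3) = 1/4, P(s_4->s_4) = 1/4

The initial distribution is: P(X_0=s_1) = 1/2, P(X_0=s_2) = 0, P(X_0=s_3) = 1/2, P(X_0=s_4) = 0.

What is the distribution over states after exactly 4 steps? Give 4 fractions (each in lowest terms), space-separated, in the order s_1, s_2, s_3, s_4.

Propagating the distribution step by step (d_{t+1} = d_t * P):
d_0 = (s_1=1/2, s_2=0, s_3=1/2, s_4=0)
  d_1[s_1] = 1/2*1/12 + 0*1/6 + 1/2*1/12 + 0*1/6 = 1/12
  d_1[s_2] = 1/2*1/2 + 0*1/2 + 1/2*1/6 + 0*1/3 = 1/3
  d_1[s_3] = 1/2*1/3 + 0*1/4 + 1/2*1/2 + 0*1/4 = 5/12
  d_1[s_4] = 1/2*1/12 + 0*1/12 + 1/2*1/4 + 0*1/4 = 1/6
d_1 = (s_1=1/12, s_2=1/3, s_3=5/12, s_4=1/6)
  d_2[s_1] = 1/12*1/12 + 1/3*1/6 + 5/12*1/12 + 1/6*1/6 = 1/8
  d_2[s_2] = 1/12*1/2 + 1/3*1/2 + 5/12*1/6 + 1/6*1/3 = 1/3
  d_2[s_3] = 1/12*1/3 + 1/3*1/4 + 5/12*1/2 + 1/6*1/4 = 13/36
  d_2[s_4] = 1/12*1/12 + 1/3*1/12 + 5/12*1/4 + 1/6*1/4 = 13/72
d_2 = (s_1=1/8, s_2=1/3, s_3=13/36, s_4=13/72)
  d_3[s_1] = 1/8*1/12 + 1/3*1/6 + 13/36*1/12 + 13/72*1/6 = 109/864
  d_3[s_2] = 1/8*1/2 + 1/3*1/2 + 13/36*1/6 + 13/72*1/3 = 151/432
  d_3[s_3] = 1/8*1/3 + 1/3*1/4 + 13/36*1/2 + 13/72*1/4 = 101/288
  d_3[s_4] = 1/8*1/12 + 1/3*1/12 + 13/36*1/4 + 13/72*1/4 = 25/144
d_3 = (s_1=109/864, s_2=151/432, s_3=101/288, s_4=25/144)
  d_4[s_1] = 109/864*1/12 + 151/432*1/6 + 101/288*1/12 + 25/144*1/6 = 329/2592
  d_4[s_2] = 109/864*1/2 + 151/432*1/2 + 101/288*1/6 + 25/144*1/3 = 17/48
  d_4[s_3] = 109/864*1/3 + 151/432*1/4 + 101/288*1/2 + 25/144*1/4 = 1805/5184
  d_4[s_4] = 109/864*1/12 + 151/432*1/12 + 101/288*1/4 + 25/144*1/4 = 295/1728
d_4 = (s_1=329/2592, s_2=17/48, s_3=1805/5184, s_4=295/1728)

Answer: 329/2592 17/48 1805/5184 295/1728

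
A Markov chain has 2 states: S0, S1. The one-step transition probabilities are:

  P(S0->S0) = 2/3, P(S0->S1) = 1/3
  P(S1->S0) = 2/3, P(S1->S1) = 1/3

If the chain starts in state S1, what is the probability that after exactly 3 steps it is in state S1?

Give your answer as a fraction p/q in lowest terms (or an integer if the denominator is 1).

Computing P^3 by repeated multiplication:
P^1 =
  S0: [2/3, 1/3]
  S1: [2/3, 1/3]
P^2 =
  S0: [2/3, 1/3]
  S1: [2/3, 1/3]
P^3 =
  S0: [2/3, 1/3]
  S1: [2/3, 1/3]

(P^3)[S1 -> S1] = 1/3

Answer: 1/3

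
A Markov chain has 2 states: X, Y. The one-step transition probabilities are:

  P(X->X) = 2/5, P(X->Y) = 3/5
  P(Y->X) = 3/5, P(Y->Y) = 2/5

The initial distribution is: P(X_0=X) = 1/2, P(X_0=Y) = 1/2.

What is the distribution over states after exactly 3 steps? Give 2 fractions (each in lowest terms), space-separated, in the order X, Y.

Propagating the distribution step by step (d_{t+1} = d_t * P):
d_0 = (X=1/2, Y=1/2)
  d_1[X] = 1/2*2/5 + 1/2*3/5 = 1/2
  d_1[Y] = 1/2*3/5 + 1/2*2/5 = 1/2
d_1 = (X=1/2, Y=1/2)
  d_2[X] = 1/2*2/5 + 1/2*3/5 = 1/2
  d_2[Y] = 1/2*3/5 + 1/2*2/5 = 1/2
d_2 = (X=1/2, Y=1/2)
  d_3[X] = 1/2*2/5 + 1/2*3/5 = 1/2
  d_3[Y] = 1/2*3/5 + 1/2*2/5 = 1/2
d_3 = (X=1/2, Y=1/2)

Answer: 1/2 1/2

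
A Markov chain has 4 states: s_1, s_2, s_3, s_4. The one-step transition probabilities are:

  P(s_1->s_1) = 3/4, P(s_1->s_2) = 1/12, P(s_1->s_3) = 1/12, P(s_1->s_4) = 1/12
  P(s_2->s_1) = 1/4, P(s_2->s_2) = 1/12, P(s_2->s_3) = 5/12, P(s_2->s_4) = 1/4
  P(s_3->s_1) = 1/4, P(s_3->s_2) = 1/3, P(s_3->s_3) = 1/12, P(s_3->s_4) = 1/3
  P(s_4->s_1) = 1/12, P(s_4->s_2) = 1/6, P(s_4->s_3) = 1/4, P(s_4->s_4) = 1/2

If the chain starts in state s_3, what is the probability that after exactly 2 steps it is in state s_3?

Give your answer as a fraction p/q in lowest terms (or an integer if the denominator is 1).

Answer: 1/4

Derivation:
Computing P^2 by repeated multiplication:
P^1 =
  s_1: [3/4, 1/12, 1/12, 1/12]
  s_2: [1/4, 1/12, 5/12, 1/4]
  s_3: [1/4, 1/3, 1/12, 1/3]
  s_4: [1/12, 1/6, 1/4, 1/2]
P^2 =
  s_1: [11/18, 1/9, 1/8, 11/72]
  s_2: [1/3, 5/24, 11/72, 11/36]
  s_3: [23/72, 19/144, 1/4, 43/144]
  s_4: [5/24, 3/16, 2/9, 55/144]

(P^2)[s_3 -> s_3] = 1/4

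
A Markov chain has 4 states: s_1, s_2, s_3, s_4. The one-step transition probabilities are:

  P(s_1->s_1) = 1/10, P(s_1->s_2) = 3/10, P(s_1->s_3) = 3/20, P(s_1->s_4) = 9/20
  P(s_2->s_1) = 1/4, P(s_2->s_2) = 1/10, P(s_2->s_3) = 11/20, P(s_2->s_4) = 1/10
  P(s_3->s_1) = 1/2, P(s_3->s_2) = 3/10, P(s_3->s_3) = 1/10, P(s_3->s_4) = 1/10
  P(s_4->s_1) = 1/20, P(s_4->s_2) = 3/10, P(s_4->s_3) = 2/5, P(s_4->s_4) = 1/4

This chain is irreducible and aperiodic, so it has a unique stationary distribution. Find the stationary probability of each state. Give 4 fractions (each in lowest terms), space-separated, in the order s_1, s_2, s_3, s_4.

Answer: 523/2156 1/4 625/2156 67/308

Derivation:
The stationary distribution satisfies pi = pi * P, i.e.:
  pi_s_1 = 1/10*pi_s_1 + 1/4*pi_s_2 + 1/2*pi_s_3 + 1/20*pi_s_4
  pi_s_2 = 3/10*pi_s_1 + 1/10*pi_s_2 + 3/10*pi_s_3 + 3/10*pi_s_4
  pi_s_3 = 3/20*pi_s_1 + 11/20*pi_s_2 + 1/10*pi_s_3 + 2/5*pi_s_4
  pi_s_4 = 9/20*pi_s_1 + 1/10*pi_s_2 + 1/10*pi_s_3 + 1/4*pi_s_4
with normalization: pi_s_1 + pi_s_2 + pi_s_3 + pi_s_4 = 1.

Using the first 3 balance equations plus normalization, the linear system A*pi = b is:
  [-9/10, 1/4, 1/2, 1/20] . pi = 0
  [3/10, -9/10, 3/10, 3/10] . pi = 0
  [3/20, 11/20, -9/10, 2/5] . pi = 0
  [1, 1, 1, 1] . pi = 1

Solving yields:
  pi_s_1 = 523/2156
  pi_s_2 = 1/4
  pi_s_3 = 625/2156
  pi_s_4 = 67/308

Verification (pi * P):
  523/2156*1/10 + 1/4*1/4 + 625/2156*1/2 + 67/308*1/20 = 523/2156 = pi_s_1  (ok)
  523/2156*3/10 + 1/4*1/10 + 625/2156*3/10 + 67/308*3/10 = 1/4 = pi_s_2  (ok)
  523/2156*3/20 + 1/4*11/20 + 625/2156*1/10 + 67/308*2/5 = 625/2156 = pi_s_3  (ok)
  523/2156*9/20 + 1/4*1/10 + 625/2156*1/10 + 67/308*1/4 = 67/308 = pi_s_4  (ok)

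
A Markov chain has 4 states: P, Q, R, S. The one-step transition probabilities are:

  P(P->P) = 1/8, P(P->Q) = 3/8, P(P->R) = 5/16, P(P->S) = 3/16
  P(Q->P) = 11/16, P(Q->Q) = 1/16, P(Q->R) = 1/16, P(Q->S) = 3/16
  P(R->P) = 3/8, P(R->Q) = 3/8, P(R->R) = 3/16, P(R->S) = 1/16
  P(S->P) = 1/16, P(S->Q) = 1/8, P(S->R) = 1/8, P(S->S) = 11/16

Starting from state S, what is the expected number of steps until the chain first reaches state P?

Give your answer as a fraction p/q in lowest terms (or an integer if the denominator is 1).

Let h_i = expected steps to first reach P from state i.
Boundary: h_P = 0.
First-step equations for the other states:
  h_Q = 1 + 11/16*h_P + 1/16*h_Q + 1/16*h_R + 3/16*h_S
  h_R = 1 + 3/8*h_P + 3/8*h_Q + 3/16*h_R + 1/16*h_S
  h_S = 1 + 1/16*h_P + 1/8*h_Q + 1/8*h_R + 11/16*h_S

Substituting h_P = 0 and rearranging gives the linear system (I - Q) h = 1:
  [15/16, -1/16, -3/16] . (h_Q, h_R, h_S) = 1
  [-3/8, 13/16, -1/16] . (h_Q, h_R, h_S) = 1
  [-1/8, -1/8, 5/16] . (h_Q, h_R, h_S) = 1

Solving yields:
  h_Q = 1824/799
  h_R = 2144/799
  h_S = 4144/799

Starting state is S, so the expected hitting time is h_S = 4144/799.

Answer: 4144/799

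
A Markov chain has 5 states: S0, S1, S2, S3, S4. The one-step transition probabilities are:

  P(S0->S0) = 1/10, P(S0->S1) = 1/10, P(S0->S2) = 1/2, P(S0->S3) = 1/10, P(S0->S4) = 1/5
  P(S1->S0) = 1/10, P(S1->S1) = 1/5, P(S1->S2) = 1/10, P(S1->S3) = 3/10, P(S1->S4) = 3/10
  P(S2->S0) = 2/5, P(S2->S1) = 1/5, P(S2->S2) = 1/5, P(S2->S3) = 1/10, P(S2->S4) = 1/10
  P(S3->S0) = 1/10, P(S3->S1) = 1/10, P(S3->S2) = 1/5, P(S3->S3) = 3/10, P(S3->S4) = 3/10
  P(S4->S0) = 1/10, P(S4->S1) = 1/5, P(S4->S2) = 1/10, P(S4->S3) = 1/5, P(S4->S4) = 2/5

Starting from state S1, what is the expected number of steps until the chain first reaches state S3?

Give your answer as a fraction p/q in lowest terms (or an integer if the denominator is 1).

Let h_i = expected steps to first reach S3 from state i.
Boundary: h_S3 = 0.
First-step equations for the other states:
  h_S0 = 1 + 1/10*h_S0 + 1/10*h_S1 + 1/2*h_S2 + 1/10*h_S3 + 1/5*h_S4
  h_S1 = 1 + 1/10*h_S0 + 1/5*h_S1 + 1/10*h_S2 + 3/10*h_S3 + 3/10*h_S4
  h_S2 = 1 + 2/5*h_S0 + 1/5*h_S1 + 1/5*h_S2 + 1/10*h_S3 + 1/10*h_S4
  h_S4 = 1 + 1/10*h_S0 + 1/5*h_S1 + 1/10*h_S2 + 1/5*h_S3 + 2/5*h_S4

Substituting h_S3 = 0 and rearranging gives the linear system (I - Q) h = 1:
  [9/10, -1/10, -1/2, -1/5] . (h_S0, h_S1, h_S2, h_S4) = 1
  [-1/10, 4/5, -1/10, -3/10] . (h_S0, h_S1, h_S2, h_S4) = 1
  [-2/5, -1/5, 4/5, -1/10] . (h_S0, h_S1, h_S2, h_S4) = 1
  [-1/10, -1/5, -1/10, 3/5] . (h_S0, h_S1, h_S2, h_S4) = 1

Solving yields:
  h_S0 = 4595/722
  h_S1 = 1755/361
  h_S2 = 4565/722
  h_S4 = 1950/361

Starting state is S1, so the expected hitting time is h_S1 = 1755/361.

Answer: 1755/361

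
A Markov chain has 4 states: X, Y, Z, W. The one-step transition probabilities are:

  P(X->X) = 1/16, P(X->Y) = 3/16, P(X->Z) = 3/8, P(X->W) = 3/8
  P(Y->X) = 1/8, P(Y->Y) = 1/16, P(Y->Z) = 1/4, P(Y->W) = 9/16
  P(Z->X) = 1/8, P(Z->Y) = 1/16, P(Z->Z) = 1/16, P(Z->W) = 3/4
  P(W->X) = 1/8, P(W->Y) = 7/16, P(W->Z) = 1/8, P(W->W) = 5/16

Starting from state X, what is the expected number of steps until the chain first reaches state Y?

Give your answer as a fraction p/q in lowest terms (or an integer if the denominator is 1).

Answer: 2032/545

Derivation:
Let h_i = expected steps to first reach Y from state i.
Boundary: h_Y = 0.
First-step equations for the other states:
  h_X = 1 + 1/16*h_X + 3/16*h_Y + 3/8*h_Z + 3/8*h_W
  h_Z = 1 + 1/8*h_X + 1/16*h_Y + 1/16*h_Z + 3/4*h_W
  h_W = 1 + 1/8*h_X + 7/16*h_Y + 1/8*h_Z + 5/16*h_W

Substituting h_Y = 0 and rearranging gives the linear system (I - Q) h = 1:
  [15/16, -3/8, -3/8] . (h_X, h_Z, h_W) = 1
  [-1/8, 15/16, -3/4] . (h_X, h_Z, h_W) = 1
  [-1/8, -1/8, 11/16] . (h_X, h_Z, h_W) = 1

Solving yields:
  h_X = 2032/545
  h_Z = 6256/1635
  h_W = 4624/1635

Starting state is X, so the expected hitting time is h_X = 2032/545.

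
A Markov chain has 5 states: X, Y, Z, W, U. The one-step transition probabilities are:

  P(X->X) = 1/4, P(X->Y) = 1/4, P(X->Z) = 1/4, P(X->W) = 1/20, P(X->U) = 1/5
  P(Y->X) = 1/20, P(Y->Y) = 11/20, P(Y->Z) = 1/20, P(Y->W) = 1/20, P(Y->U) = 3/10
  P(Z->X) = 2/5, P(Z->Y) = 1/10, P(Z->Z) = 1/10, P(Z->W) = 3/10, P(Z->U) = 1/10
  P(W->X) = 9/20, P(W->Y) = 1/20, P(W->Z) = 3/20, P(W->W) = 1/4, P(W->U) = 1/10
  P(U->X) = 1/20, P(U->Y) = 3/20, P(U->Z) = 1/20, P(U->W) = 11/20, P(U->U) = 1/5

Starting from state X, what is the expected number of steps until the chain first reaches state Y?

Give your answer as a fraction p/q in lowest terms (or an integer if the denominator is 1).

Answer: 1085/179

Derivation:
Let h_i = expected steps to first reach Y from state i.
Boundary: h_Y = 0.
First-step equations for the other states:
  h_X = 1 + 1/4*h_X + 1/4*h_Y + 1/4*h_Z + 1/20*h_W + 1/5*h_U
  h_Z = 1 + 2/5*h_X + 1/10*h_Y + 1/10*h_Z + 3/10*h_W + 1/10*h_U
  h_W = 1 + 9/20*h_X + 1/20*h_Y + 3/20*h_Z + 1/4*h_W + 1/10*h_U
  h_U = 1 + 1/20*h_X + 3/20*h_Y + 1/20*h_Z + 11/20*h_W + 1/5*h_U

Substituting h_Y = 0 and rearranging gives the linear system (I - Q) h = 1:
  [3/4, -1/4, -1/20, -1/5] . (h_X, h_Z, h_W, h_U) = 1
  [-2/5, 9/10, -3/10, -1/10] . (h_X, h_Z, h_W, h_U) = 1
  [-9/20, -3/20, 3/4, -1/10] . (h_X, h_Z, h_W, h_U) = 1
  [-1/20, -1/20, -11/20, 4/5] . (h_X, h_Z, h_W, h_U) = 1

Solving yields:
  h_X = 1085/179
  h_Z = 11335/1611
  h_W = 11800/1611
  h_U = 3815/537

Starting state is X, so the expected hitting time is h_X = 1085/179.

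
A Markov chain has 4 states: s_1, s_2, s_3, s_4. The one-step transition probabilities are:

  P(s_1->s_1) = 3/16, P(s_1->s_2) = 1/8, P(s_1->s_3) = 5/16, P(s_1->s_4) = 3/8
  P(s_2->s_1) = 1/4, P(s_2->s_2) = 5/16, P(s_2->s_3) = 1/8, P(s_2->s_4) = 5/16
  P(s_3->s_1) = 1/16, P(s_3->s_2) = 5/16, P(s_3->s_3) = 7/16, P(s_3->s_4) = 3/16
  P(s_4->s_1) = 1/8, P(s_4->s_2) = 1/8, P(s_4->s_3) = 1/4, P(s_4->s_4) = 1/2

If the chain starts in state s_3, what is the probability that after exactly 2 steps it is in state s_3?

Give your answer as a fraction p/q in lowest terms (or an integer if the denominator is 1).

Computing P^2 by repeated multiplication:
P^1 =
  s_1: [3/16, 1/8, 5/16, 3/8]
  s_2: [1/4, 5/16, 1/8, 5/16]
  s_3: [1/16, 5/16, 7/16, 3/16]
  s_4: [1/8, 1/8, 1/4, 1/2]
P^2 =
  s_1: [17/128, 53/256, 39/128, 91/256]
  s_2: [11/64, 53/256, 1/4, 95/256]
  s_3: [9/64, 17/64, 19/64, 19/64]
  s_4: [17/128, 25/128, 37/128, 49/128]

(P^2)[s_3 -> s_3] = 19/64

Answer: 19/64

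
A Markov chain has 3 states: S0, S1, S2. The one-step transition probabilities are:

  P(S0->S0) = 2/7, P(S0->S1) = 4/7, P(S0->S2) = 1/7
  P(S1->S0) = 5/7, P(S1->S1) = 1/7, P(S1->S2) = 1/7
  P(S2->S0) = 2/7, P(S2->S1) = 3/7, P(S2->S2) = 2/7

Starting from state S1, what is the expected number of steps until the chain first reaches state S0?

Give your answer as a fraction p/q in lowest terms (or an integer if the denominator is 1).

Answer: 14/9

Derivation:
Let h_i = expected steps to first reach S0 from state i.
Boundary: h_S0 = 0.
First-step equations for the other states:
  h_S1 = 1 + 5/7*h_S0 + 1/7*h_S1 + 1/7*h_S2
  h_S2 = 1 + 2/7*h_S0 + 3/7*h_S1 + 2/7*h_S2

Substituting h_S0 = 0 and rearranging gives the linear system (I - Q) h = 1:
  [6/7, -1/7] . (h_S1, h_S2) = 1
  [-3/7, 5/7] . (h_S1, h_S2) = 1

Solving yields:
  h_S1 = 14/9
  h_S2 = 7/3

Starting state is S1, so the expected hitting time is h_S1 = 14/9.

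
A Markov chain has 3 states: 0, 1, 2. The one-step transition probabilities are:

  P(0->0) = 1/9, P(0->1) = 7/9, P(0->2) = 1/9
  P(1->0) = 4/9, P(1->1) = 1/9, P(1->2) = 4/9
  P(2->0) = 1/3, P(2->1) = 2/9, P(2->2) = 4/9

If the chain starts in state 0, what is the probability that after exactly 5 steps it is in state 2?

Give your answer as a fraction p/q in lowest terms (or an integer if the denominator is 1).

Computing P^5 by repeated multiplication:
P^1 =
  0: [1/9, 7/9, 1/9]
  1: [4/9, 1/9, 4/9]
  2: [1/3, 2/9, 4/9]
P^2 =
  0: [32/81, 16/81, 11/27]
  1: [20/81, 37/81, 8/27]
  2: [23/81, 31/81, 1/3]
P^3 =
  0: [65/243, 34/81, 76/243]
  1: [80/243, 25/81, 88/243]
  2: [76/243, 82/243, 85/243]
P^4 =
  0: [701/2187, 709/2187, 259/729]
  1: [644/2187, 811/2187, 244/729]
  2: [659/2187, 784/2187, 248/729]
P^5 =
  0: [652/2187, 2390/6561, 2215/6561]
  1: [676/2187, 2261/6561, 2272/6561]
  2: [2009/6561, 85/243, 2257/6561]

(P^5)[0 -> 2] = 2215/6561

Answer: 2215/6561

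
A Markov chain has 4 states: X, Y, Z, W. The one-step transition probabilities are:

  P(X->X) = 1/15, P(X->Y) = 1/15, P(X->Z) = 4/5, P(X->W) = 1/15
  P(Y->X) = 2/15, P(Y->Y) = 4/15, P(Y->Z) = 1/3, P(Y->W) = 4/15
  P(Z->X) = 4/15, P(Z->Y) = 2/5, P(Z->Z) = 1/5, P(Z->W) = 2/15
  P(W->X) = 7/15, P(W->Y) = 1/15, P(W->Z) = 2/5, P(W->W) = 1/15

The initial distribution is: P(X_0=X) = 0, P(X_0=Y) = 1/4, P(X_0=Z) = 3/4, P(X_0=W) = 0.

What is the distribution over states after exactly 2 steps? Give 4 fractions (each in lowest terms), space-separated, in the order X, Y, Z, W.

Answer: 46/225 49/225 19/45 7/45

Derivation:
Propagating the distribution step by step (d_{t+1} = d_t * P):
d_0 = (X=0, Y=1/4, Z=3/4, W=0)
  d_1[X] = 0*1/15 + 1/4*2/15 + 3/4*4/15 + 0*7/15 = 7/30
  d_1[Y] = 0*1/15 + 1/4*4/15 + 3/4*2/5 + 0*1/15 = 11/30
  d_1[Z] = 0*4/5 + 1/4*1/3 + 3/4*1/5 + 0*2/5 = 7/30
  d_1[W] = 0*1/15 + 1/4*4/15 + 3/4*2/15 + 0*1/15 = 1/6
d_1 = (X=7/30, Y=11/30, Z=7/30, W=1/6)
  d_2[X] = 7/30*1/15 + 11/30*2/15 + 7/30*4/15 + 1/6*7/15 = 46/225
  d_2[Y] = 7/30*1/15 + 11/30*4/15 + 7/30*2/5 + 1/6*1/15 = 49/225
  d_2[Z] = 7/30*4/5 + 11/30*1/3 + 7/30*1/5 + 1/6*2/5 = 19/45
  d_2[W] = 7/30*1/15 + 11/30*4/15 + 7/30*2/15 + 1/6*1/15 = 7/45
d_2 = (X=46/225, Y=49/225, Z=19/45, W=7/45)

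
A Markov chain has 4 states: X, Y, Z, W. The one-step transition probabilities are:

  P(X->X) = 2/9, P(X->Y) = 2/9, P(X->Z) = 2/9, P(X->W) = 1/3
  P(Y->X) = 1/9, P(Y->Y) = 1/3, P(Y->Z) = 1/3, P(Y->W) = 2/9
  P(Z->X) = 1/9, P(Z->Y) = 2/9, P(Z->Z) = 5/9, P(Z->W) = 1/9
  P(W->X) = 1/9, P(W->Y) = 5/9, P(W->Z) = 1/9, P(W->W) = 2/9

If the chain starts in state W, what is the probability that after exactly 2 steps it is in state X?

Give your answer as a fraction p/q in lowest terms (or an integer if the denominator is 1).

Computing P^2 by repeated multiplication:
P^1 =
  X: [2/9, 2/9, 2/9, 1/3]
  Y: [1/9, 1/3, 1/3, 2/9]
  Z: [1/9, 2/9, 5/9, 1/9]
  W: [1/9, 5/9, 1/9, 2/9]
P^2 =
  X: [11/81, 29/81, 23/81, 2/9]
  Y: [10/81, 1/3, 28/81, 16/81]
  Z: [10/81, 23/81, 34/81, 14/81]
  W: [10/81, 29/81, 8/27, 2/9]

(P^2)[W -> X] = 10/81

Answer: 10/81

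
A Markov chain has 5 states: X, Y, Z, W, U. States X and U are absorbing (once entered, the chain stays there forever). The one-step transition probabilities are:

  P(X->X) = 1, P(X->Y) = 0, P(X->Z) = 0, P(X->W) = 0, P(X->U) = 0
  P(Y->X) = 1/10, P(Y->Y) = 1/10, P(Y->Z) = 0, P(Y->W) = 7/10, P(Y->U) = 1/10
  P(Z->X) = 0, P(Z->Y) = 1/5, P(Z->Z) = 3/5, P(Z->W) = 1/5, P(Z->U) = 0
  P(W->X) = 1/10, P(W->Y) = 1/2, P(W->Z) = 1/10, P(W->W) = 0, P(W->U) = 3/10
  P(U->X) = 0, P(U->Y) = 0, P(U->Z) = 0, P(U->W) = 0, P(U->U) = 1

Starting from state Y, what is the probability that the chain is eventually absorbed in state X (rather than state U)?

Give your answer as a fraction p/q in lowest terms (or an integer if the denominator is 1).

Answer: 33/94

Derivation:
Let a_i = P(absorbed in X | start in state i).
Boundary conditions: a_X = 1, a_U = 0.
For each transient state i, a_i = sum_j P(i->j) * a_j:
  a_Y = 1/10*a_X + 1/10*a_Y + 0*a_Z + 7/10*a_W + 1/10*a_U
  a_Z = 0*a_X + 1/5*a_Y + 3/5*a_Z + 1/5*a_W + 0*a_U
  a_W = 1/10*a_X + 1/2*a_Y + 1/10*a_Z + 0*a_W + 3/10*a_U

Substituting a_X = 1 and a_U = 0, rearrange to (I - Q) a = r where r[i] = P(i -> X):
  [9/10, 0, -7/10] . (a_Y, a_Z, a_W) = 1/10
  [-1/5, 2/5, -1/5] . (a_Y, a_Z, a_W) = 0
  [-1/2, -1/10, 1] . (a_Y, a_Z, a_W) = 1/10

Solving yields:
  a_Y = 33/94
  a_Z = 31/94
  a_W = 29/94

Starting state is Y, so the absorption probability is a_Y = 33/94.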